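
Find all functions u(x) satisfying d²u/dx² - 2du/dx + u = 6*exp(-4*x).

u = 6*exp(-4*x)/25 + C1*exp(x) + C2*x*exp(x)

Characteristic equation r² - 2r + 1 = 0 has discriminant (-2)² - 4·(1) = 0, so r = 1 is a repeated root.
Hence u_h = (C1 + C2*x)*exp(x).
Try u_p = A*exp(-4*x). Substituting into the equation and dividing by exp(-4*x) gives A = 6/25, so u_p = 6*exp(-4*x)/25.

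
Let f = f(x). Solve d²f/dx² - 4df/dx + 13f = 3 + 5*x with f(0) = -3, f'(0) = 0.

Characteristic equation r² - 4r + 13 = 0 has discriminant (-4)² - 4·(13) = -36 < 0, so r = 2 ± 3i.
Hence f_h = C1*cos(3*x)*exp(2*x) + C2*exp(2*x)*sin(3*x).
For the particular solution try f_p = A0 + A1*x. Substituting and matching coefficients of each power of x gives A0 = 59/169, A1 = 5/13, so f_p = 59/169 + 5*x/13.
General solution: f = 59/169 + 5*x/13 + C1*cos(3*x)*exp(2*x) + C2*exp(2*x)*sin(3*x).
Apply the initial conditions: f(0) = 59/169 + C1 = -3 and f'(0) = 5/13 + 2*C1 + 3*C2 = 0. Solving gives C1 = -566/169, C2 = 1067/507.

f = 59/169 + 5*x/13 - 566*cos(3*x)*exp(2*x)/169 + 1067*exp(2*x)*sin(3*x)/507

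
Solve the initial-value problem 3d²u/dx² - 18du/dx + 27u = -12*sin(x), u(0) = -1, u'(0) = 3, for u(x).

u = -19*exp(3*x)/25 - 8*sin(x)/25 - 6*cos(x)/25 + 28*x*exp(3*x)/5

Divide through by 3: u'' - 6u' + 9u = -4*sin(x).
Characteristic equation r² - 6r + 9 = 0 has discriminant (-6)² - 4·(9) = 0, so r = 3 is a repeated root.
Hence u_h = (C1 + C2*x)*exp(3*x).
Try u_p = A*cos(x) + B*sin(x). Substituting and equating the coefficients of cos(x) and sin(x) gives A = -6/25, B = -8/25, so u_p = -8*sin(x)/25 - 6*cos(x)/25.
General solution: u = -8*sin(x)/25 - 6*cos(x)/25 + C1*exp(3*x) + C2*x*exp(3*x).
Apply the initial conditions: u(0) = -6/25 + C1 = -1 and u'(0) = -8/25 + C2 + 3*C1 = 3. Solving gives C1 = -19/25, C2 = 28/5.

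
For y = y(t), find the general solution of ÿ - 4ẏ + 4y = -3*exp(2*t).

Characteristic equation r² - 4r + 4 = 0 has discriminant (-4)² - 4·(4) = 0, so r = 2 is a repeated root.
Hence y_h = (C1 + C2*t)*exp(2*t).
Since exp(2*t) solves the homogeneous equation (r = 2 is a root of multiplicity 2), multiply the trial by t^2. Try y_p = A*t^2*exp(2*t). Substituting into the equation and dividing by exp(2*t) gives A = -3/2, so y_p = -3*t^2*exp(2*t)/2.

y = C1*exp(2*t) - 3*t**2*exp(2*t)/2 + C2*t*exp(2*t)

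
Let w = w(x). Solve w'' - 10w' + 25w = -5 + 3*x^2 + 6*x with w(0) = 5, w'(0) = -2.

w = -47/625 + 3*x**2/25 + 42*x/125 + 3172*exp(5*x)/625 - 3464*x*exp(5*x)/125

Characteristic equation r² - 10r + 25 = 0 has discriminant (-10)² - 4·(25) = 0, so r = 5 is a repeated root.
Hence w_h = (C1 + C2*x)*exp(5*x).
For the particular solution try w_p = A0 + A1*x + A2*x^2. Substituting and matching coefficients of each power of x gives A0 = -47/625, A1 = 42/125, A2 = 3/25, so w_p = -47/625 + 3*x^2/25 + 42*x/125.
General solution: w = -47/625 + 3*x^2/25 + 42*x/125 + C1*exp(5*x) + C2*x*exp(5*x).
Apply the initial conditions: w(0) = -47/625 + C1 = 5 and w'(0) = 42/125 + C2 + 5*C1 = -2. Solving gives C1 = 3172/625, C2 = -3464/125.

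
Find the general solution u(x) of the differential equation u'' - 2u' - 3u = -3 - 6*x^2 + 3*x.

Characteristic equation r² - 2r - 3 = 0 factors as (r + 1)(r - 3) = 0, so r = -1, 3.
Hence u_h = C1*exp(-x) + C2*exp(3*x).
For the particular solution try u_p = A0 + A1*x + A2*x^2. Substituting and matching coefficients of each power of x gives A0 = 43/9, A1 = -11/3, A2 = 2, so u_p = 43/9 + 2*x^2 - 11*x/3.

u = 43/9 + 2*x**2 - 11*x/3 + C1*exp(-x) + C2*exp(3*x)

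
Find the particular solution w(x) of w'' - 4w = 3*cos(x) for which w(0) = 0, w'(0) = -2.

Characteristic equation r² - 4 = 0 factors as (r + 2)(r - 2) = 0, so r = -2, 2.
Hence w_h = C1*exp(-2*x) + C2*exp(2*x).
Try w_p = A*cos(x) + B*sin(x). Substituting and equating the coefficients of cos(x) and sin(x) gives A = -3/5, B = 0, so w_p = -3*cos(x)/5.
General solution: w = -3*cos(x)/5 + C1*exp(-2*x) + C2*exp(2*x).
Apply the initial conditions: w(0) = -3/5 + C1 + C2 = 0 and w'(0) = -2*C1 + 2*C2 = -2. Solving gives C1 = 4/5, C2 = -1/5.

w = -3*cos(x)/5 - exp(2*x)/5 + 4*exp(-2*x)/5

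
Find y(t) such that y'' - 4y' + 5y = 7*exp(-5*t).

y = 7*exp(-5*t)/50 + C1*cos(t)*exp(2*t) + C2*exp(2*t)*sin(t)

Characteristic equation r² - 4r + 5 = 0 has discriminant (-4)² - 4·(5) = -4 < 0, so r = 2 ± i.
Hence y_h = C1*cos(t)*exp(2*t) + C2*exp(2*t)*sin(t).
Try y_p = A*exp(-5*t). Substituting into the equation and dividing by exp(-5*t) gives A = 7/50, so y_p = 7*exp(-5*t)/50.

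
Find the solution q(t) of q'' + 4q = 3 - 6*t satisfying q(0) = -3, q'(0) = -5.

Characteristic equation r² + 4 = 0 has discriminant (0)² - 4·(4) = -16 < 0, so r = ± 2i.
Hence q_h = C1*cos(2*t) + C2*sin(2*t).
For the particular solution try q_p = A0 + A1*t. Substituting and matching coefficients of each power of t gives A0 = 3/4, A1 = -3/2, so q_p = 3/4 - 3*t/2.
General solution: q = 3/4 - 3*t/2 + C1*cos(2*t) + C2*sin(2*t).
Apply the initial conditions: q(0) = 3/4 + C1 = -3 and q'(0) = -3/2 + 2*C2 = -5. Solving gives C1 = -15/4, C2 = -7/4.

q = 3/4 - 15*cos(2*t)/4 - 7*sin(2*t)/4 - 3*t/2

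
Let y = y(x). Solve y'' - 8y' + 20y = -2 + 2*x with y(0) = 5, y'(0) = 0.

y = -3/50 + x/10 - 1017*exp(4*x)*sin(2*x)/100 + 253*cos(2*x)*exp(4*x)/50

Characteristic equation r² - 8r + 20 = 0 has discriminant (-8)² - 4·(20) = -16 < 0, so r = 4 ± 2i.
Hence y_h = C1*cos(2*x)*exp(4*x) + C2*exp(4*x)*sin(2*x).
For the particular solution try y_p = A0 + A1*x. Substituting and matching coefficients of each power of x gives A0 = -3/50, A1 = 1/10, so y_p = -3/50 + x/10.
General solution: y = -3/50 + x/10 + C1*cos(2*x)*exp(4*x) + C2*exp(4*x)*sin(2*x).
Apply the initial conditions: y(0) = -3/50 + C1 = 5 and y'(0) = 1/10 + 2*C2 + 4*C1 = 0. Solving gives C1 = 253/50, C2 = -1017/100.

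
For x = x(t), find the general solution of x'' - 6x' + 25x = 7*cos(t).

Characteristic equation r² - 6r + 25 = 0 has discriminant (-6)² - 4·(25) = -64 < 0, so r = 3 ± 4i.
Hence x_h = C1*cos(4*t)*exp(3*t) + C2*exp(3*t)*sin(4*t).
Try x_p = A*cos(t) + B*sin(t). Substituting and equating the coefficients of cos(t) and sin(t) gives A = 14/51, B = -7/102, so x_p = -7*sin(t)/102 + 14*cos(t)/51.

x = -7*sin(t)/102 + 14*cos(t)/51 + C1*cos(4*t)*exp(3*t) + C2*exp(3*t)*sin(4*t)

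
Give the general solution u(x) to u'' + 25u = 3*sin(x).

u = sin(x)/8 + C1*cos(5*x) + C2*sin(5*x)

Characteristic equation r² + 25 = 0 has discriminant (0)² - 4·(25) = -100 < 0, so r = ± 5i.
Hence u_h = C1*cos(5*x) + C2*sin(5*x).
Try u_p = A*cos(x) + B*sin(x). Substituting and equating the coefficients of cos(x) and sin(x) gives A = 0, B = 1/8, so u_p = sin(x)/8.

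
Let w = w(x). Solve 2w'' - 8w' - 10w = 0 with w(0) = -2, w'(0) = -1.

w = -3*exp(-x)/2 - exp(5*x)/2

Divide through by 2: w'' - 4w' - 5w = 0.
Characteristic equation r² - 4r - 5 = 0 factors as (r - 5)(r + 1) = 0, so r = 5, -1.
Hence w_h = C1*exp(5*x) + C2*exp(-x).
Apply the initial conditions: w(0) = C1 + C2 = -2 and w'(0) = -C2 + 5*C1 = -1. Solving gives C1 = -1/2, C2 = -3/2.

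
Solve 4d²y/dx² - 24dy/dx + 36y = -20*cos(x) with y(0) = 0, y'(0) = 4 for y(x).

y = -2*cos(x)/5 + 2*exp(3*x)/5 + 3*sin(x)/10 + 5*x*exp(3*x)/2

Divide through by 4: y'' - 6y' + 9y = -5*cos(x).
Characteristic equation r² - 6r + 9 = 0 has discriminant (-6)² - 4·(9) = 0, so r = 3 is a repeated root.
Hence y_h = (C1 + C2*x)*exp(3*x).
Try y_p = A*cos(x) + B*sin(x). Substituting and equating the coefficients of cos(x) and sin(x) gives A = -2/5, B = 3/10, so y_p = -2*cos(x)/5 + 3*sin(x)/10.
General solution: y = -2*cos(x)/5 + 3*sin(x)/10 + C1*exp(3*x) + C2*x*exp(3*x).
Apply the initial conditions: y(0) = -2/5 + C1 = 0 and y'(0) = 3/10 + C2 + 3*C1 = 4. Solving gives C1 = 2/5, C2 = 5/2.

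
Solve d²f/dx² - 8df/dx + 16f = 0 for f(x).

f = C1*exp(4*x) + C2*x*exp(4*x)

Characteristic equation r² - 8r + 16 = 0 has discriminant (-8)² - 4·(16) = 0, so r = 4 is a repeated root.
Hence f_h = (C1 + C2*x)*exp(4*x).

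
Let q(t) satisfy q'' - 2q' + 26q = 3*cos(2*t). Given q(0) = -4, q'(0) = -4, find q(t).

Characteristic equation r² - 2r + 26 = 0 has discriminant (-2)² - 4·(26) = -100 < 0, so r = 1 ± 5i.
Hence q_h = C1*cos(5*t)*exp(t) + C2*exp(t)*sin(5*t).
Try q_p = A*cos(2*t) + B*sin(2*t). Substituting and equating the coefficients of cos(2t) and sin(2t) gives A = 33/250, B = -3/125, so q_p = -3*sin(2*t)/125 + 33*cos(2*t)/250.
General solution: q = -3*sin(2*t)/125 + 33*cos(2*t)/250 + C1*cos(5*t)*exp(t) + C2*exp(t)*sin(5*t).
Apply the initial conditions: q(0) = 33/250 + C1 = -4 and q'(0) = -6/125 + C1 + 5*C2 = -4. Solving gives C1 = -1033/250, C2 = 9/250.

q = -3*sin(2*t)/125 + 33*cos(2*t)/250 - 1033*cos(5*t)*exp(t)/250 + 9*exp(t)*sin(5*t)/250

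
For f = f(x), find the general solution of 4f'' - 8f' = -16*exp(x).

Divide through by 4: f'' - 2f' = -4*exp(x).
Characteristic equation r² - 2r = 0 factors as (r - 2)r = 0, so r = 2, 0.
Hence f_h = C1*exp(2*x) + C2.
Try f_p = A*exp(x). Substituting into the equation and dividing by exp(x) gives A = 4, so f_p = 4*exp(x).

f = C2 + 4*exp(x) + C1*exp(2*x)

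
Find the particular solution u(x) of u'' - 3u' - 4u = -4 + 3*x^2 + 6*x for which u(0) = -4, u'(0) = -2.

u = 29/32 - 209*exp(4*x)/160 - 18*exp(-x)/5 - 3*x**2/4 - 3*x/8

Characteristic equation r² - 3r - 4 = 0 factors as (r - 4)(r + 1) = 0, so r = 4, -1.
Hence u_h = C1*exp(4*x) + C2*exp(-x).
For the particular solution try u_p = A0 + A1*x + A2*x^2. Substituting and matching coefficients of each power of x gives A0 = 29/32, A1 = -3/8, A2 = -3/4, so u_p = 29/32 - 3*x^2/4 - 3*x/8.
General solution: u = 29/32 - 3*x^2/4 - 3*x/8 + C1*exp(4*x) + C2*exp(-x).
Apply the initial conditions: u(0) = 29/32 + C1 + C2 = -4 and u'(0) = -3/8 - C2 + 4*C1 = -2. Solving gives C1 = -209/160, C2 = -18/5.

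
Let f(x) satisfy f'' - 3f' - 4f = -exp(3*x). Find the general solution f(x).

Characteristic equation r² - 3r - 4 = 0 factors as (r + 1)(r - 4) = 0, so r = -1, 4.
Hence f_h = C1*exp(-x) + C2*exp(4*x).
Try f_p = A*exp(3*x). Substituting into the equation and dividing by exp(3*x) gives A = 1/4, so f_p = exp(3*x)/4.

f = exp(3*x)/4 + C1*exp(-x) + C2*exp(4*x)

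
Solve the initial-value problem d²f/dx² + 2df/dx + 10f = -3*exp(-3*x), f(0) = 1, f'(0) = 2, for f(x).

Characteristic equation r² + 2r + 10 = 0 has discriminant (2)² - 4·(10) = -36 < 0, so r = -1 ± 3i.
Hence f_h = C1*cos(3*x)*exp(-x) + C2*exp(-x)*sin(3*x).
Try f_p = A*exp(-3*x). Substituting into the equation and dividing by exp(-3*x) gives A = -3/13, so f_p = -3*exp(-3*x)/13.
General solution: f = -3*exp(-3*x)/13 + C1*cos(3*x)*exp(-x) + C2*exp(-x)*sin(3*x).
Apply the initial conditions: f(0) = -3/13 + C1 = 1 and f'(0) = 9/13 - C1 + 3*C2 = 2. Solving gives C1 = 16/13, C2 = 11/13.

f = -3*exp(-3*x)/13 + 11*exp(-x)*sin(3*x)/13 + 16*cos(3*x)*exp(-x)/13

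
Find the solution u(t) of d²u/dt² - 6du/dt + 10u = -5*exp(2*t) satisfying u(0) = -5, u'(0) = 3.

Characteristic equation r² - 6r + 10 = 0 has discriminant (-6)² - 4·(10) = -4 < 0, so r = 3 ± i.
Hence u_h = C1*cos(t)*exp(3*t) + C2*exp(3*t)*sin(t).
Try u_p = A*exp(2*t). Substituting into the equation and dividing by exp(2*t) gives A = -5/2, so u_p = -5*exp(2*t)/2.
General solution: u = -5*exp(2*t)/2 + C1*cos(t)*exp(3*t) + C2*exp(3*t)*sin(t).
Apply the initial conditions: u(0) = -5/2 + C1 = -5 and u'(0) = -5 + C2 + 3*C1 = 3. Solving gives C1 = -5/2, C2 = 31/2.

u = -5*exp(2*t)/2 - 5*cos(t)*exp(3*t)/2 + 31*exp(3*t)*sin(t)/2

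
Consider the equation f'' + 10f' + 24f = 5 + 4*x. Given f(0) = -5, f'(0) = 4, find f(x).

f = 5/36 - 27*exp(-4*x)/2 + x/6 + 301*exp(-6*x)/36

Characteristic equation r² + 10r + 24 = 0 factors as (r + 6)(r + 4) = 0, so r = -6, -4.
Hence f_h = C1*exp(-6*x) + C2*exp(-4*x).
For the particular solution try f_p = A0 + A1*x. Substituting and matching coefficients of each power of x gives A0 = 5/36, A1 = 1/6, so f_p = 5/36 + x/6.
General solution: f = 5/36 + x/6 + C1*exp(-6*x) + C2*exp(-4*x).
Apply the initial conditions: f(0) = 5/36 + C1 + C2 = -5 and f'(0) = 1/6 - 6*C1 - 4*C2 = 4. Solving gives C1 = 301/36, C2 = -27/2.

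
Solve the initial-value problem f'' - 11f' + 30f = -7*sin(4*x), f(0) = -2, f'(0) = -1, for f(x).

Characteristic equation r² - 11r + 30 = 0 factors as (r - 6)(r - 5) = 0, so r = 6, 5.
Hence f_h = C1*exp(6*x) + C2*exp(5*x).
Try f_p = A*cos(4*x) + B*sin(4*x). Substituting and equating the coefficients of cos(4x) and sin(4x) gives A = -77/533, B = -49/1066, so f_p = -77*cos(4*x)/533 - 49*sin(4*x)/1066.
General solution: f = -77*cos(4*x)/533 - 49*sin(4*x)/1066 + C1*exp(6*x) + C2*exp(5*x).
Apply the initial conditions: f(0) = -77/533 + C1 + C2 = -2 and f'(0) = -98/533 + 5*C2 + 6*C1 = -1. Solving gives C1 = 110/13, C2 = -423/41.

f = -423*exp(5*x)/41 - 77*cos(4*x)/533 - 49*sin(4*x)/1066 + 110*exp(6*x)/13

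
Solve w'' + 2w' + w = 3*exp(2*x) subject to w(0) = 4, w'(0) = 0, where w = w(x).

w = exp(2*x)/3 + 11*exp(-x)/3 + 3*x*exp(-x)

Characteristic equation r² + 2r + 1 = 0 has discriminant (2)² - 4·(1) = 0, so r = -1 is a repeated root.
Hence w_h = (C1 + C2*x)*exp(-x).
Try w_p = A*exp(2*x). Substituting into the equation and dividing by exp(2*x) gives A = 1/3, so w_p = exp(2*x)/3.
General solution: w = exp(2*x)/3 + C1*exp(-x) + C2*x*exp(-x).
Apply the initial conditions: w(0) = 1/3 + C1 = 4 and w'(0) = 2/3 + C2 - C1 = 0. Solving gives C1 = 11/3, C2 = 3.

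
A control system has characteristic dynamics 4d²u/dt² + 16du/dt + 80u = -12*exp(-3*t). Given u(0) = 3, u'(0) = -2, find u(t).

u = -3*exp(-3*t)/17 + 54*cos(4*t)*exp(-2*t)/17 + 65*exp(-2*t)*sin(4*t)/68

Divide through by 4: u'' + 4u' + 20u = -3*exp(-3*t).
Characteristic equation r² + 4r + 20 = 0 has discriminant (4)² - 4·(20) = -64 < 0, so r = -2 ± 4i.
Hence u_h = C1*cos(4*t)*exp(-2*t) + C2*exp(-2*t)*sin(4*t).
Try u_p = A*exp(-3*t). Substituting into the equation and dividing by exp(-3*t) gives A = -3/17, so u_p = -3*exp(-3*t)/17.
General solution: u = -3*exp(-3*t)/17 + C1*cos(4*t)*exp(-2*t) + C2*exp(-2*t)*sin(4*t).
Apply the initial conditions: u(0) = -3/17 + C1 = 3 and u'(0) = 9/17 - 2*C1 + 4*C2 = -2. Solving gives C1 = 54/17, C2 = 65/68.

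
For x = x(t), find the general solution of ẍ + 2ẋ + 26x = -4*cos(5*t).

x = -40*sin(5*t)/101 - 4*cos(5*t)/101 + C1*cos(5*t)*exp(-t) + C2*exp(-t)*sin(5*t)

Characteristic equation r² + 2r + 26 = 0 has discriminant (2)² - 4·(26) = -100 < 0, so r = -1 ± 5i.
Hence x_h = C1*cos(5*t)*exp(-t) + C2*exp(-t)*sin(5*t).
Try x_p = A*cos(5*t) + B*sin(5*t). Substituting and equating the coefficients of cos(5t) and sin(5t) gives A = -4/101, B = -40/101, so x_p = -40*sin(5*t)/101 - 4*cos(5*t)/101.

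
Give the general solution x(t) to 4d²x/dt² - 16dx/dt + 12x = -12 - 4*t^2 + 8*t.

x = -29/27 - 2*t/9 - t**2/3 + C1*exp(t) + C2*exp(3*t)

Divide through by 4: x'' - 4x' + 3x = -3 - t^2 + 2*t.
Characteristic equation r² - 4r + 3 = 0 factors as (r - 1)(r - 3) = 0, so r = 1, 3.
Hence x_h = C1*exp(t) + C2*exp(3*t).
For the particular solution try x_p = A0 + A1*t + A2*t^2. Substituting and matching coefficients of each power of t gives A0 = -29/27, A1 = -2/9, A2 = -1/3, so x_p = -29/27 - 2*t/9 - t^2/3.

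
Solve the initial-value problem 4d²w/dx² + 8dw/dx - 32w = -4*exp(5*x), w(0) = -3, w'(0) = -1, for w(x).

Divide through by 4: w'' + 2w' - 8w = -exp(5*x).
Characteristic equation r² + 2r - 8 = 0 factors as (r - 2)(r + 4) = 0, so r = 2, -4.
Hence w_h = C1*exp(2*x) + C2*exp(-4*x).
Try w_p = A*exp(5*x). Substituting into the equation and dividing by exp(5*x) gives A = -1/27, so w_p = -exp(5*x)/27.
General solution: w = -exp(5*x)/27 + C1*exp(2*x) + C2*exp(-4*x).
Apply the initial conditions: w(0) = -1/27 + C1 + C2 = -3 and w'(0) = -5/27 - 4*C2 + 2*C1 = -1. Solving gives C1 = -19/9, C2 = -23/27.

w = -23*exp(-4*x)/27 - 19*exp(2*x)/9 - exp(5*x)/27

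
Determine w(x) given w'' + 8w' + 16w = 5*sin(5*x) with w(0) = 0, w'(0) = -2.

Characteristic equation r² + 8r + 16 = 0 has discriminant (8)² - 4·(16) = 0, so r = -4 is a repeated root.
Hence w_h = (C1 + C2*x)*exp(-4*x).
Try w_p = A*cos(5*x) + B*sin(5*x). Substituting and equating the coefficients of cos(5x) and sin(5x) gives A = -200/1681, B = -45/1681, so w_p = -200*cos(5*x)/1681 - 45*sin(5*x)/1681.
General solution: w = -200*cos(5*x)/1681 - 45*sin(5*x)/1681 + C1*exp(-4*x) + C2*x*exp(-4*x).
Apply the initial conditions: w(0) = -200/1681 + C1 = 0 and w'(0) = -225/1681 + C2 - 4*C1 = -2. Solving gives C1 = 200/1681, C2 = -57/41.

w = -200*cos(5*x)/1681 - 45*sin(5*x)/1681 + 200*exp(-4*x)/1681 - 57*x*exp(-4*x)/41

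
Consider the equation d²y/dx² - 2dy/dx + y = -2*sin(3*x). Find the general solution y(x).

Characteristic equation r² - 2r + 1 = 0 has discriminant (-2)² - 4·(1) = 0, so r = 1 is a repeated root.
Hence y_h = (C1 + C2*x)*exp(x).
Try y_p = A*cos(3*x) + B*sin(3*x). Substituting and equating the coefficients of cos(3x) and sin(3x) gives A = -3/25, B = 4/25, so y_p = -3*cos(3*x)/25 + 4*sin(3*x)/25.

y = -3*cos(3*x)/25 + 4*sin(3*x)/25 + C1*exp(x) + C2*x*exp(x)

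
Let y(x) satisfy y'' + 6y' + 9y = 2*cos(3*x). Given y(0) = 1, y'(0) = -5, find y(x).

Characteristic equation r² + 6r + 9 = 0 has discriminant (6)² - 4·(9) = 0, so r = -3 is a repeated root.
Hence y_h = (C1 + C2*x)*exp(-3*x).
Try y_p = A*cos(3*x) + B*sin(3*x). Substituting and equating the coefficients of cos(3x) and sin(3x) gives A = 0, B = 1/9, so y_p = sin(3*x)/9.
General solution: y = sin(3*x)/9 + C1*exp(-3*x) + C2*x*exp(-3*x).
Apply the initial conditions: y(0) = C1 = 1 and y'(0) = 1/3 + C2 - 3*C1 = -5. Solving gives C1 = 1, C2 = -7/3.

y = sin(3*x)/9 - 7*x*exp(-3*x)/3 + exp(-3*x)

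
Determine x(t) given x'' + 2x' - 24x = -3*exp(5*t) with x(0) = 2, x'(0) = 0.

Characteristic equation r² + 2r - 24 = 0 factors as (r + 6)(r - 4) = 0, so r = -6, 4.
Hence x_h = C1*exp(-6*t) + C2*exp(4*t).
Try x_p = A*exp(5*t). Substituting into the equation and dividing by exp(5*t) gives A = -3/11, so x_p = -3*exp(5*t)/11.
General solution: x = -3*exp(5*t)/11 + C1*exp(-6*t) + C2*exp(4*t).
Apply the initial conditions: x(0) = -3/11 + C1 + C2 = 2 and x'(0) = -15/11 - 6*C1 + 4*C2 = 0. Solving gives C1 = 17/22, C2 = 3/2.

x = -3*exp(5*t)/11 + 3*exp(4*t)/2 + 17*exp(-6*t)/22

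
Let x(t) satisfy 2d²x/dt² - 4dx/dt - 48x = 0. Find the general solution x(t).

Divide through by 2: x'' - 2x' - 24x = 0.
Characteristic equation r² - 2r - 24 = 0 factors as (r - 6)(r + 4) = 0, so r = 6, -4.
Hence x_h = C1*exp(6*t) + C2*exp(-4*t).

x = C1*exp(6*t) + C2*exp(-4*t)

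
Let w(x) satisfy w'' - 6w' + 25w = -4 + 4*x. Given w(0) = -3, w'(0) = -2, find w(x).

Characteristic equation r² - 6r + 25 = 0 has discriminant (-6)² - 4·(25) = -64 < 0, so r = 3 ± 4i.
Hence w_h = C1*cos(4*x)*exp(3*x) + C2*exp(3*x)*sin(4*x).
For the particular solution try w_p = A0 + A1*x. Substituting and matching coefficients of each power of x gives A0 = -76/625, A1 = 4/25, so w_p = -76/625 + 4*x/25.
General solution: w = -76/625 + 4*x/25 + C1*cos(4*x)*exp(3*x) + C2*exp(3*x)*sin(4*x).
Apply the initial conditions: w(0) = -76/625 + C1 = -3 and w'(0) = 4/25 + 3*C1 + 4*C2 = -2. Solving gives C1 = -1799/625, C2 = 4047/2500.

w = -76/625 + 4*x/25 - 1799*cos(4*x)*exp(3*x)/625 + 4047*exp(3*x)*sin(4*x)/2500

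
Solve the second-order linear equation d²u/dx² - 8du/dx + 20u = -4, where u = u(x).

u = -1/5 + C1*cos(2*x)*exp(4*x) + C2*exp(4*x)*sin(2*x)

Characteristic equation r² - 8r + 20 = 0 has discriminant (-8)² - 4·(20) = -16 < 0, so r = 4 ± 2i.
Hence u_h = C1*cos(2*x)*exp(4*x) + C2*exp(4*x)*sin(2*x).
For the particular solution try u_p = A0. Substituting and matching coefficients of each power of x gives A0 = -1/5, so u_p = -1/5.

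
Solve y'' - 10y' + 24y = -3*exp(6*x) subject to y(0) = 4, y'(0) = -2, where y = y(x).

y = -33*exp(6*x)/4 + 49*exp(4*x)/4 - 3*x*exp(6*x)/2

Characteristic equation r² - 10r + 24 = 0 factors as (r - 6)(r - 4) = 0, so r = 6, 4.
Hence y_h = C1*exp(6*x) + C2*exp(4*x).
Since exp(6*x) solves the homogeneous equation (r = 6 is a root of multiplicity 1), multiply the trial by x. Try y_p = A*x*exp(6*x). Substituting into the equation and dividing by exp(6*x) gives A = -3/2, so y_p = -3*x*exp(6*x)/2.
General solution: y = C1*exp(6*x) + C2*exp(4*x) - 3*x*exp(6*x)/2.
Apply the initial conditions: y(0) = C1 + C2 = 4 and y'(0) = -3/2 + 4*C2 + 6*C1 = -2. Solving gives C1 = -33/4, C2 = 49/4.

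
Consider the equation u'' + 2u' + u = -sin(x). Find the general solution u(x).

Characteristic equation r² + 2r + 1 = 0 has discriminant (2)² - 4·(1) = 0, so r = -1 is a repeated root.
Hence u_h = (C1 + C2*x)*exp(-x).
Try u_p = A*cos(x) + B*sin(x). Substituting and equating the coefficients of cos(x) and sin(x) gives A = 1/2, B = 0, so u_p = cos(x)/2.

u = cos(x)/2 + C1*exp(-x) + C2*x*exp(-x)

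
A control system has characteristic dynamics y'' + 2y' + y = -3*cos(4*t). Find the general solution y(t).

y = -24*sin(4*t)/289 + 45*cos(4*t)/289 + C1*exp(-t) + C2*t*exp(-t)

Characteristic equation r² + 2r + 1 = 0 has discriminant (2)² - 4·(1) = 0, so r = -1 is a repeated root.
Hence y_h = (C1 + C2*t)*exp(-t).
Try y_p = A*cos(4*t) + B*sin(4*t). Substituting and equating the coefficients of cos(4t) and sin(4t) gives A = 45/289, B = -24/289, so y_p = -24*sin(4*t)/289 + 45*cos(4*t)/289.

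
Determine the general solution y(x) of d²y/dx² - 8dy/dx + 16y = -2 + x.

y = -3/32 + x/16 + C1*exp(4*x) + C2*x*exp(4*x)

Characteristic equation r² - 8r + 16 = 0 has discriminant (-8)² - 4·(16) = 0, so r = 4 is a repeated root.
Hence y_h = (C1 + C2*x)*exp(4*x).
For the particular solution try y_p = A0 + A1*x. Substituting and matching coefficients of each power of x gives A0 = -3/32, A1 = 1/16, so y_p = -3/32 + x/16.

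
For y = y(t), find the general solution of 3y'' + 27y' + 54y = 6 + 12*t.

y = 2*t/9 + C1*exp(-6*t) + C2*exp(-3*t)

Divide through by 3: y'' + 9y' + 18y = 2 + 4*t.
Characteristic equation r² + 9r + 18 = 0 factors as (r + 6)(r + 3) = 0, so r = -6, -3.
Hence y_h = C1*exp(-6*t) + C2*exp(-3*t).
For the particular solution try y_p = A0 + A1*t. Substituting and matching coefficients of each power of t gives A0 = 0, A1 = 2/9, so y_p = 2*t/9.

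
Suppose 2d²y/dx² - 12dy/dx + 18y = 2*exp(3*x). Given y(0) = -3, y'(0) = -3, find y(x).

Divide through by 2: y'' - 6y' + 9y = exp(3*x).
Characteristic equation r² - 6r + 9 = 0 has discriminant (-6)² - 4·(9) = 0, so r = 3 is a repeated root.
Hence y_h = (C1 + C2*x)*exp(3*x).
Since exp(3*x) solves the homogeneous equation (r = 3 is a root of multiplicity 2), multiply the trial by x^2. Try y_p = A*x^2*exp(3*x). Substituting into the equation and dividing by exp(3*x) gives A = 1/2, so y_p = x^2*exp(3*x)/2.
General solution: y = C1*exp(3*x) + x^2*exp(3*x)/2 + C2*x*exp(3*x).
Apply the initial conditions: y(0) = C1 = -3 and y'(0) = C2 + 3*C1 = -3. Solving gives C1 = -3, C2 = 6.

y = -3*exp(3*x) + x**2*exp(3*x)/2 + 6*x*exp(3*x)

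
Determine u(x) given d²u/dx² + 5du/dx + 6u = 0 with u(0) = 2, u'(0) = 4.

Characteristic equation r² + 5r + 6 = 0 factors as (r + 2)(r + 3) = 0, so r = -2, -3.
Hence u_h = C1*exp(-2*x) + C2*exp(-3*x).
Apply the initial conditions: u(0) = C1 + C2 = 2 and u'(0) = -3*C2 - 2*C1 = 4. Solving gives C1 = 10, C2 = -8.

u = -8*exp(-3*x) + 10*exp(-2*x)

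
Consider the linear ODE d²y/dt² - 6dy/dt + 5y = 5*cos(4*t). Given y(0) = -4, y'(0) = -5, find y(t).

Characteristic equation r² - 6r + 5 = 0 factors as (r - 1)(r - 5) = 0, so r = 1, 5.
Hence y_h = C1*exp(t) + C2*exp(5*t).
Try y_p = A*cos(4*t) + B*sin(4*t). Substituting and equating the coefficients of cos(4t) and sin(4t) gives A = -55/697, B = -120/697, so y_p = -120*sin(4*t)/697 - 55*cos(4*t)/697.
General solution: y = -120*sin(4*t)/697 - 55*cos(4*t)/697 + C1*exp(t) + C2*exp(5*t).
Apply the initial conditions: y(0) = -55/697 + C1 + C2 = -4 and y'(0) = -480/697 + C1 + 5*C2 = -5. Solving gives C1 = -65/17, C2 = -4/41.

y = -120*sin(4*t)/697 - 65*exp(t)/17 - 55*cos(4*t)/697 - 4*exp(5*t)/41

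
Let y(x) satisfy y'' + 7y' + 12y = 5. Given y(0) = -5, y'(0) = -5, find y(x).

y = 5/12 - 80*exp(-3*x)/3 + 85*exp(-4*x)/4

Characteristic equation r² + 7r + 12 = 0 factors as (r + 4)(r + 3) = 0, so r = -4, -3.
Hence y_h = C1*exp(-4*x) + C2*exp(-3*x).
For the particular solution try y_p = A0. Substituting and matching coefficients of each power of x gives A0 = 5/12, so y_p = 5/12.
General solution: y = 5/12 + C1*exp(-4*x) + C2*exp(-3*x).
Apply the initial conditions: y(0) = 5/12 + C1 + C2 = -5 and y'(0) = -4*C1 - 3*C2 = -5. Solving gives C1 = 85/4, C2 = -80/3.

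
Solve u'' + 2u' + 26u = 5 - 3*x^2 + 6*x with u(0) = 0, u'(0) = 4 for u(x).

Characteristic equation r² + 2r + 26 = 0 has discriminant (2)² - 4·(26) = -100 < 0, so r = -1 ± 5i.
Hence u_h = C1*cos(5*x)*exp(-x) + C2*exp(-x)*sin(5*x).
For the particular solution try u_p = A0 + A1*x + A2*x^2. Substituting and matching coefficients of each power of x gives A0 = 400/2197, A1 = 42/169, A2 = -3/26, so u_p = 400/2197 - 3*x^2/26 + 42*x/169.
General solution: u = 400/2197 - 3*x^2/26 + 42*x/169 + C1*cos(5*x)*exp(-x) + C2*exp(-x)*sin(5*x).
Apply the initial conditions: u(0) = 400/2197 + C1 = 0 and u'(0) = 42/169 - C1 + 5*C2 = 4. Solving gives C1 = -400/2197, C2 = 7842/10985.

u = 400/2197 - 3*x**2/26 + 42*x/169 - 400*cos(5*x)*exp(-x)/2197 + 7842*exp(-x)*sin(5*x)/10985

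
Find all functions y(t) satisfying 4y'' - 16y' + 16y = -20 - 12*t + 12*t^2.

y = -7/8 + 3*t/4 + 3*t**2/4 + C1*exp(2*t) + C2*t*exp(2*t)

Divide through by 4: y'' - 4y' + 4y = -5 - 3*t + 3*t^2.
Characteristic equation r² - 4r + 4 = 0 has discriminant (-4)² - 4·(4) = 0, so r = 2 is a repeated root.
Hence y_h = (C1 + C2*t)*exp(2*t).
For the particular solution try y_p = A0 + A1*t + A2*t^2. Substituting and matching coefficients of each power of t gives A0 = -7/8, A1 = 3/4, A2 = 3/4, so y_p = -7/8 + 3*t/4 + 3*t^2/4.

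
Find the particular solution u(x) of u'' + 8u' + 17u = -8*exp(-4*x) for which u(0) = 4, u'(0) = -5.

u = -8*exp(-4*x) + 11*exp(-4*x)*sin(x) + 12*cos(x)*exp(-4*x)

Characteristic equation r² + 8r + 17 = 0 has discriminant (8)² - 4·(17) = -4 < 0, so r = -4 ± i.
Hence u_h = C1*cos(x)*exp(-4*x) + C2*exp(-4*x)*sin(x).
Try u_p = A*exp(-4*x). Substituting into the equation and dividing by exp(-4*x) gives A = -8, so u_p = -8*exp(-4*x).
General solution: u = -8*exp(-4*x) + C1*cos(x)*exp(-4*x) + C2*exp(-4*x)*sin(x).
Apply the initial conditions: u(0) = -8 + C1 = 4 and u'(0) = 32 + C2 - 4*C1 = -5. Solving gives C1 = 12, C2 = 11.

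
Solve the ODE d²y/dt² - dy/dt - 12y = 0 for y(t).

y = C1*exp(4*t) + C2*exp(-3*t)

Characteristic equation r² - r - 12 = 0 factors as (r - 4)(r + 3) = 0, so r = 4, -3.
Hence y_h = C1*exp(4*t) + C2*exp(-3*t).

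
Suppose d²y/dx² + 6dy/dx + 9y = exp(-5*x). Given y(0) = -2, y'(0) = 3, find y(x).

y = -9*exp(-3*x)/4 + exp(-5*x)/4 - 5*x*exp(-3*x)/2

Characteristic equation r² + 6r + 9 = 0 has discriminant (6)² - 4·(9) = 0, so r = -3 is a repeated root.
Hence y_h = (C1 + C2*x)*exp(-3*x).
Try y_p = A*exp(-5*x). Substituting into the equation and dividing by exp(-5*x) gives A = 1/4, so y_p = exp(-5*x)/4.
General solution: y = exp(-5*x)/4 + C1*exp(-3*x) + C2*x*exp(-3*x).
Apply the initial conditions: y(0) = 1/4 + C1 = -2 and y'(0) = -5/4 + C2 - 3*C1 = 3. Solving gives C1 = -9/4, C2 = -5/2.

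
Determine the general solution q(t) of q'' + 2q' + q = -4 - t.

Characteristic equation r² + 2r + 1 = 0 has discriminant (2)² - 4·(1) = 0, so r = -1 is a repeated root.
Hence q_h = (C1 + C2*t)*exp(-t).
For the particular solution try q_p = A0 + A1*t. Substituting and matching coefficients of each power of t gives A0 = -2, A1 = -1, so q_p = -2 - t.

q = -2 - t + C1*exp(-t) + C2*t*exp(-t)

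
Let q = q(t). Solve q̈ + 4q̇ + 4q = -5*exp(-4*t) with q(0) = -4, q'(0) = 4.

Characteristic equation r² + 4r + 4 = 0 has discriminant (4)² - 4·(4) = 0, so r = -2 is a repeated root.
Hence q_h = (C1 + C2*t)*exp(-2*t).
Try q_p = A*exp(-4*t). Substituting into the equation and dividing by exp(-4*t) gives A = -5/4, so q_p = -5*exp(-4*t)/4.
General solution: q = -5*exp(-4*t)/4 + C1*exp(-2*t) + C2*t*exp(-2*t).
Apply the initial conditions: q(0) = -5/4 + C1 = -4 and q'(0) = 5 + C2 - 2*C1 = 4. Solving gives C1 = -11/4, C2 = -13/2.

q = -11*exp(-2*t)/4 - 5*exp(-4*t)/4 - 13*t*exp(-2*t)/2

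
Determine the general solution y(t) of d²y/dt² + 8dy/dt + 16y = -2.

y = -1/8 + C1*exp(-4*t) + C2*t*exp(-4*t)

Characteristic equation r² + 8r + 16 = 0 has discriminant (8)² - 4·(16) = 0, so r = -4 is a repeated root.
Hence y_h = (C1 + C2*t)*exp(-4*t).
For the particular solution try y_p = A0. Substituting and matching coefficients of each power of t gives A0 = -1/8, so y_p = -1/8.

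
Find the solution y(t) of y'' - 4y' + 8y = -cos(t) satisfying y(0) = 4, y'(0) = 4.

Characteristic equation r² - 4r + 8 = 0 has discriminant (-4)² - 4·(8) = -16 < 0, so r = 2 ± 2i.
Hence y_h = C1*cos(2*t)*exp(2*t) + C2*exp(2*t)*sin(2*t).
Try y_p = A*cos(t) + B*sin(t). Substituting and equating the coefficients of cos(t) and sin(t) gives A = -7/65, B = 4/65, so y_p = -7*cos(t)/65 + 4*sin(t)/65.
General solution: y = -7*cos(t)/65 + 4*sin(t)/65 + C1*cos(2*t)*exp(2*t) + C2*exp(2*t)*sin(2*t).
Apply the initial conditions: y(0) = -7/65 + C1 = 4 and y'(0) = 4/65 + 2*C1 + 2*C2 = 4. Solving gives C1 = 267/65, C2 = -139/65.

y = -7*cos(t)/65 + 4*sin(t)/65 - 139*exp(2*t)*sin(2*t)/65 + 267*cos(2*t)*exp(2*t)/65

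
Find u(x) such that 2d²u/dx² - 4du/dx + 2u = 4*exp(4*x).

Divide through by 2: u'' - 2u' + u = 2*exp(4*x).
Characteristic equation r² - 2r + 1 = 0 has discriminant (-2)² - 4·(1) = 0, so r = 1 is a repeated root.
Hence u_h = (C1 + C2*x)*exp(x).
Try u_p = A*exp(4*x). Substituting into the equation and dividing by exp(4*x) gives A = 2/9, so u_p = 2*exp(4*x)/9.

u = 2*exp(4*x)/9 + C1*exp(x) + C2*x*exp(x)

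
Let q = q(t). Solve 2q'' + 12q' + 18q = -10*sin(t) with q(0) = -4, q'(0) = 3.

Divide through by 2: q'' + 6q' + 9q = -5*sin(t).
Characteristic equation r² + 6r + 9 = 0 has discriminant (6)² - 4·(9) = 0, so r = -3 is a repeated root.
Hence q_h = (C1 + C2*t)*exp(-3*t).
Try q_p = A*cos(t) + B*sin(t). Substituting and equating the coefficients of cos(t) and sin(t) gives A = 3/10, B = -2/5, so q_p = -2*sin(t)/5 + 3*cos(t)/10.
General solution: q = -2*sin(t)/5 + 3*cos(t)/10 + C1*exp(-3*t) + C2*t*exp(-3*t).
Apply the initial conditions: q(0) = 3/10 + C1 = -4 and q'(0) = -2/5 + C2 - 3*C1 = 3. Solving gives C1 = -43/10, C2 = -19/2.

q = -43*exp(-3*t)/10 - 2*sin(t)/5 + 3*cos(t)/10 - 19*t*exp(-3*t)/2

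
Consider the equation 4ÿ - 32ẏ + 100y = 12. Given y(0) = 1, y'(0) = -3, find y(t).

Divide through by 4: y'' - 8y' + 25y = 3.
Characteristic equation r² - 8r + 25 = 0 has discriminant (-8)² - 4·(25) = -36 < 0, so r = 4 ± 3i.
Hence y_h = C1*cos(3*t)*exp(4*t) + C2*exp(4*t)*sin(3*t).
For the particular solution try y_p = A0. Substituting and matching coefficients of each power of t gives A0 = 3/25, so y_p = 3/25.
General solution: y = 3/25 + C1*cos(3*t)*exp(4*t) + C2*exp(4*t)*sin(3*t).
Apply the initial conditions: y(0) = 3/25 + C1 = 1 and y'(0) = 3*C2 + 4*C1 = -3. Solving gives C1 = 22/25, C2 = -163/75.

y = 3/25 - 163*exp(4*t)*sin(3*t)/75 + 22*cos(3*t)*exp(4*t)/25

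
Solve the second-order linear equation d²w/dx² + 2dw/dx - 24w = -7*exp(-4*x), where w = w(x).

w = 7*exp(-4*x)/16 + C1*exp(-6*x) + C2*exp(4*x)

Characteristic equation r² + 2r - 24 = 0 factors as (r + 6)(r - 4) = 0, so r = -6, 4.
Hence w_h = C1*exp(-6*x) + C2*exp(4*x).
Try w_p = A*exp(-4*x). Substituting into the equation and dividing by exp(-4*x) gives A = 7/16, so w_p = 7*exp(-4*x)/16.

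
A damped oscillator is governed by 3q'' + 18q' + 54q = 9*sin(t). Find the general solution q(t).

q = -18*cos(t)/325 + 51*sin(t)/325 + C1*cos(3*t)*exp(-3*t) + C2*exp(-3*t)*sin(3*t)

Divide through by 3: q'' + 6q' + 18q = 3*sin(t).
Characteristic equation r² + 6r + 18 = 0 has discriminant (6)² - 4·(18) = -36 < 0, so r = -3 ± 3i.
Hence q_h = C1*cos(3*t)*exp(-3*t) + C2*exp(-3*t)*sin(3*t).
Try q_p = A*cos(t) + B*sin(t). Substituting and equating the coefficients of cos(t) and sin(t) gives A = -18/325, B = 51/325, so q_p = -18*cos(t)/325 + 51*sin(t)/325.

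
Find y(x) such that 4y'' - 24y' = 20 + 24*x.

Divide through by 4: y'' - 6y' = 5 + 6*x.
Characteristic equation r² - 6r = 0 factors as (r - 6)r = 0, so r = 6, 0.
Hence y_h = C1*exp(6*x) + C2.
Since 0 is a characteristic root (multiplicity 1), multiply the polynomial trial by x: try y_p = x*(A0 + A1*x). Substituting and matching coefficients of each power of x gives A0 = -1, A1 = -1/2, so y_p = -x - x^2/2.

y = C2 - x - x**2/2 + C1*exp(6*x)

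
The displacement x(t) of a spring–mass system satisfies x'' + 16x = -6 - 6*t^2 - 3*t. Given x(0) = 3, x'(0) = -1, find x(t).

Characteristic equation r² + 16 = 0 has discriminant (0)² - 4·(16) = -64 < 0, so r = ± 4i.
Hence x_h = C1*cos(4*t) + C2*sin(4*t).
For the particular solution try x_p = A0 + A1*t + A2*t^2. Substituting and matching coefficients of each power of t gives A0 = -21/64, A1 = -3/16, A2 = -3/8, so x_p = -21/64 - 3*t^2/8 - 3*t/16.
General solution: x = -21/64 - 3*t^2/8 - 3*t/16 + C1*cos(4*t) + C2*sin(4*t).
Apply the initial conditions: x(0) = -21/64 + C1 = 3 and x'(0) = -3/16 + 4*C2 = -1. Solving gives C1 = 213/64, C2 = -13/64.

x = -21/64 - 13*sin(4*t)/64 - 3*t**2/8 - 3*t/16 + 213*cos(4*t)/64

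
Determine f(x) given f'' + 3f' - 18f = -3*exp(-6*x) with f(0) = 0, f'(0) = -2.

Characteristic equation r² + 3r - 18 = 0 factors as (r - 3)(r + 6) = 0, so r = 3, -6.
Hence f_h = C1*exp(3*x) + C2*exp(-6*x).
Since exp(-6*x) solves the homogeneous equation (r = -6 is a root of multiplicity 1), multiply the trial by x. Try f_p = A*x*exp(-6*x). Substituting into the equation and dividing by exp(-6*x) gives A = 1/3, so f_p = x*exp(-6*x)/3.
General solution: f = C1*exp(3*x) + C2*exp(-6*x) + x*exp(-6*x)/3.
Apply the initial conditions: f(0) = C1 + C2 = 0 and f'(0) = 1/3 - 6*C2 + 3*C1 = -2. Solving gives C1 = -7/27, C2 = 7/27.

f = -7*exp(3*x)/27 + 7*exp(-6*x)/27 + x*exp(-6*x)/3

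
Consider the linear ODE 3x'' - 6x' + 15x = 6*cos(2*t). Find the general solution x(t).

Divide through by 3: x'' - 2x' + 5x = 2*cos(2*t).
Characteristic equation r² - 2r + 5 = 0 has discriminant (-2)² - 4·(5) = -16 < 0, so r = 1 ± 2i.
Hence x_h = C1*cos(2*t)*exp(t) + C2*exp(t)*sin(2*t).
Try x_p = A*cos(2*t) + B*sin(2*t). Substituting and equating the coefficients of cos(2t) and sin(2t) gives A = 2/17, B = -8/17, so x_p = -8*sin(2*t)/17 + 2*cos(2*t)/17.

x = -8*sin(2*t)/17 + 2*cos(2*t)/17 + C1*cos(2*t)*exp(t) + C2*exp(t)*sin(2*t)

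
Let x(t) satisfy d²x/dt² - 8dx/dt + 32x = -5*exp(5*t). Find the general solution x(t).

Characteristic equation r² - 8r + 32 = 0 has discriminant (-8)² - 4·(32) = -64 < 0, so r = 4 ± 4i.
Hence x_h = C1*cos(4*t)*exp(4*t) + C2*exp(4*t)*sin(4*t).
Try x_p = A*exp(5*t). Substituting into the equation and dividing by exp(5*t) gives A = -5/17, so x_p = -5*exp(5*t)/17.

x = -5*exp(5*t)/17 + C1*cos(4*t)*exp(4*t) + C2*exp(4*t)*sin(4*t)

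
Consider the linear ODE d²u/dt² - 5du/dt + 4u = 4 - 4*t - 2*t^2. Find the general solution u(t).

Characteristic equation r² - 5r + 4 = 0 factors as (r - 4)(r - 1) = 0, so r = 4, 1.
Hence u_h = C1*exp(4*t) + C2*exp(t).
For the particular solution try u_p = A0 + A1*t + A2*t^2. Substituting and matching coefficients of each power of t gives A0 = -25/16, A1 = -9/4, A2 = -1/2, so u_p = -25/16 - 9*t/4 - t^2/2.

u = -25/16 - 9*t/4 - t**2/2 + C1*exp(4*t) + C2*exp(t)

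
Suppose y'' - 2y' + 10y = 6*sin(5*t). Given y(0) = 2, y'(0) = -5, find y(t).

y = -18*sin(5*t)/65 + 12*cos(5*t)/65 - 353*exp(t)*sin(3*t)/195 + 118*cos(3*t)*exp(t)/65

Characteristic equation r² - 2r + 10 = 0 has discriminant (-2)² - 4·(10) = -36 < 0, so r = 1 ± 3i.
Hence y_h = C1*cos(3*t)*exp(t) + C2*exp(t)*sin(3*t).
Try y_p = A*cos(5*t) + B*sin(5*t). Substituting and equating the coefficients of cos(5t) and sin(5t) gives A = 12/65, B = -18/65, so y_p = -18*sin(5*t)/65 + 12*cos(5*t)/65.
General solution: y = -18*sin(5*t)/65 + 12*cos(5*t)/65 + C1*cos(3*t)*exp(t) + C2*exp(t)*sin(3*t).
Apply the initial conditions: y(0) = 12/65 + C1 = 2 and y'(0) = -18/13 + C1 + 3*C2 = -5. Solving gives C1 = 118/65, C2 = -353/195.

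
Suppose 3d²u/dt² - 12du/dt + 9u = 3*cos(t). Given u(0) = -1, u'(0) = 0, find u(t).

Divide through by 3: u'' - 4u' + 3u = cos(t).
Characteristic equation r² - 4r + 3 = 0 factors as (r - 1)(r - 3) = 0, so r = 1, 3.
Hence u_h = C1*exp(t) + C2*exp(3*t).
Try u_p = A*cos(t) + B*sin(t). Substituting and equating the coefficients of cos(t) and sin(t) gives A = 1/10, B = -1/5, so u_p = -sin(t)/5 + cos(t)/10.
General solution: u = -sin(t)/5 + cos(t)/10 + C1*exp(t) + C2*exp(3*t).
Apply the initial conditions: u(0) = 1/10 + C1 + C2 = -1 and u'(0) = -1/5 + C1 + 3*C2 = 0. Solving gives C1 = -7/4, C2 = 13/20.

u = -7*exp(t)/4 - sin(t)/5 + cos(t)/10 + 13*exp(3*t)/20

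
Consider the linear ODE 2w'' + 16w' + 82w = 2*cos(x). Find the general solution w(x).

w = sin(x)/208 + 5*cos(x)/208 + C1*cos(5*x)*exp(-4*x) + C2*exp(-4*x)*sin(5*x)

Divide through by 2: w'' + 8w' + 41w = cos(x).
Characteristic equation r² + 8r + 41 = 0 has discriminant (8)² - 4·(41) = -100 < 0, so r = -4 ± 5i.
Hence w_h = C1*cos(5*x)*exp(-4*x) + C2*exp(-4*x)*sin(5*x).
Try w_p = A*cos(x) + B*sin(x). Substituting and equating the coefficients of cos(x) and sin(x) gives A = 5/208, B = 1/208, so w_p = sin(x)/208 + 5*cos(x)/208.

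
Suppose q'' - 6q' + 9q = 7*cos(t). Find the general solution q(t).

Characteristic equation r² - 6r + 9 = 0 has discriminant (-6)² - 4·(9) = 0, so r = 3 is a repeated root.
Hence q_h = (C1 + C2*t)*exp(3*t).
Try q_p = A*cos(t) + B*sin(t). Substituting and equating the coefficients of cos(t) and sin(t) gives A = 14/25, B = -21/50, so q_p = -21*sin(t)/50 + 14*cos(t)/25.

q = -21*sin(t)/50 + 14*cos(t)/25 + C1*exp(3*t) + C2*t*exp(3*t)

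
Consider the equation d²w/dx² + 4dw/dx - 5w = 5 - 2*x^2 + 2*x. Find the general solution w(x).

w = -81/125 + 2*x**2/5 + 6*x/25 + C1*exp(x) + C2*exp(-5*x)

Characteristic equation r² + 4r - 5 = 0 factors as (r - 1)(r + 5) = 0, so r = 1, -5.
Hence w_h = C1*exp(x) + C2*exp(-5*x).
For the particular solution try w_p = A0 + A1*x + A2*x^2. Substituting and matching coefficients of each power of x gives A0 = -81/125, A1 = 6/25, A2 = 2/5, so w_p = -81/125 + 2*x^2/5 + 6*x/25.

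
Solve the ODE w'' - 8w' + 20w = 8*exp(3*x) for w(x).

Characteristic equation r² - 8r + 20 = 0 has discriminant (-8)² - 4·(20) = -16 < 0, so r = 4 ± 2i.
Hence w_h = C1*cos(2*x)*exp(4*x) + C2*exp(4*x)*sin(2*x).
Try w_p = A*exp(3*x). Substituting into the equation and dividing by exp(3*x) gives A = 8/5, so w_p = 8*exp(3*x)/5.

w = 8*exp(3*x)/5 + C1*cos(2*x)*exp(4*x) + C2*exp(4*x)*sin(2*x)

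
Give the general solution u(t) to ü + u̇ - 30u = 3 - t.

u = -89/900 + t/30 + C1*exp(5*t) + C2*exp(-6*t)

Characteristic equation r² + r - 30 = 0 factors as (r - 5)(r + 6) = 0, so r = 5, -6.
Hence u_h = C1*exp(5*t) + C2*exp(-6*t).
For the particular solution try u_p = A0 + A1*t. Substituting and matching coefficients of each power of t gives A0 = -89/900, A1 = 1/30, so u_p = -89/900 + t/30.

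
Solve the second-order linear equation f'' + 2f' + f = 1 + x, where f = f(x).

Characteristic equation r² + 2r + 1 = 0 has discriminant (2)² - 4·(1) = 0, so r = -1 is a repeated root.
Hence f_h = (C1 + C2*x)*exp(-x).
For the particular solution try f_p = A0 + A1*x. Substituting and matching coefficients of each power of x gives A0 = -1, A1 = 1, so f_p = -1 + x.

f = -1 + x + C1*exp(-x) + C2*x*exp(-x)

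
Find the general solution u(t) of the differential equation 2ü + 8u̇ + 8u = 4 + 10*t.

u = -3/4 + 5*t/4 + C1*exp(-2*t) + C2*t*exp(-2*t)

Divide through by 2: u'' + 4u' + 4u = 2 + 5*t.
Characteristic equation r² + 4r + 4 = 0 has discriminant (4)² - 4·(4) = 0, so r = -2 is a repeated root.
Hence u_h = (C1 + C2*t)*exp(-2*t).
For the particular solution try u_p = A0 + A1*t. Substituting and matching coefficients of each power of t gives A0 = -3/4, A1 = 5/4, so u_p = -3/4 + 5*t/4.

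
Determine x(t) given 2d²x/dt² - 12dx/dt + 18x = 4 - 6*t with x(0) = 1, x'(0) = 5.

x = -t/3 + 7*t*exp(3*t)/3 + exp(3*t)

Divide through by 2: x'' - 6x' + 9x = 2 - 3*t.
Characteristic equation r² - 6r + 9 = 0 has discriminant (-6)² - 4·(9) = 0, so r = 3 is a repeated root.
Hence x_h = (C1 + C2*t)*exp(3*t).
For the particular solution try x_p = A0 + A1*t. Substituting and matching coefficients of each power of t gives A0 = 0, A1 = -1/3, so x_p = -t/3.
General solution: x = -t/3 + C1*exp(3*t) + C2*t*exp(3*t).
Apply the initial conditions: x(0) = C1 = 1 and x'(0) = -1/3 + C2 + 3*C1 = 5. Solving gives C1 = 1, C2 = 7/3.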